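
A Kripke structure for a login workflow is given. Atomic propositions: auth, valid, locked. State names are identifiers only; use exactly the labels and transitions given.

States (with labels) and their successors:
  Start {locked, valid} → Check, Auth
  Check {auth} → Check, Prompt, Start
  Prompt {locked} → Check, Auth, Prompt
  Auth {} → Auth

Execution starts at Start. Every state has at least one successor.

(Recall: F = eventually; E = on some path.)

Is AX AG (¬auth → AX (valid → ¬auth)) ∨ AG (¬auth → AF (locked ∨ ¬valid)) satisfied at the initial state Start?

States satisfying AG (¬auth → AX (valid → ¬auth)): {Start, Check, Prompt, Auth}.
States satisfying AX AG (¬auth → AX (valid → ¬auth)): {Start, Check, Prompt, Auth}.
States satisfying ¬auth → AF (locked ∨ ¬valid): {Start, Check, Prompt, Auth}.
States satisfying AG (¬auth → AF (locked ∨ ¬valid)): {Start, Check, Prompt, Auth}.
States satisfying AX AG (¬auth → AX (valid → ¬auth)) ∨ AG (¬auth → AF (locked ∨ ¬valid)): {Start, Check, Prompt, Auth}.
Start ∈ Sat(AX AG (¬auth → AX (valid → ¬auth)) ∨ AG (¬auth → AF (locked ∨ ¬valid))).

Holds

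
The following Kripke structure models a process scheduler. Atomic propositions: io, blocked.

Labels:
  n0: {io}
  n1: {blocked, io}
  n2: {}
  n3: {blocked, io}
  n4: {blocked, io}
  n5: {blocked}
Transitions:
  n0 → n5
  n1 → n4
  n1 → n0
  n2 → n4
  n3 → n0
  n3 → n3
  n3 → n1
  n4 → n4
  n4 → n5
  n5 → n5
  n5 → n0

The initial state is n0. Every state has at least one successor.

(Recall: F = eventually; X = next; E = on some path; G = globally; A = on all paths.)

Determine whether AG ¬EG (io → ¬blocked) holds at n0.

States satisfying ¬EG (io → ¬blocked): {n1, n2, n3, n4}.
States satisfying AG ¬EG (io → ¬blocked): ∅.
n0 is reachable from n0 and violates ¬EG (io → ¬blocked), so AG fails at n0.
n0 ∉ Sat(AG ¬EG (io → ¬blocked)).

Violated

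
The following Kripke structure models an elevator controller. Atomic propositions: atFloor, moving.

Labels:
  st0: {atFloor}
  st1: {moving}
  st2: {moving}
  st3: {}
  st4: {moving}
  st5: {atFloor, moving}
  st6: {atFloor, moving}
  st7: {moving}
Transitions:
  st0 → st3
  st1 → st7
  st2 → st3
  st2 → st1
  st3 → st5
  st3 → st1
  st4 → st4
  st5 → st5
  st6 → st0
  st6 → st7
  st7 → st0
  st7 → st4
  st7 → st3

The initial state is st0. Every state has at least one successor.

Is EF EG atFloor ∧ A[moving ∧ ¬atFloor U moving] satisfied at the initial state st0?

Violated

States satisfying EG atFloor: {st5}.
States satisfying EF EG atFloor: {st0, st1, st2, st3, st5, st6, st7}.
States satisfying moving ∧ ¬atFloor: {st1, st2, st4, st7}.
States satisfying moving: {st1, st2, st4, st5, st6, st7}.
States satisfying A[moving ∧ ¬atFloor U moving]: {st1, st2, st4, st5, st6, st7}.
States satisfying EF EG atFloor ∧ A[moving ∧ ¬atFloor U moving]: {st1, st2, st5, st6, st7}.
st0 ∉ Sat(EF EG atFloor ∧ A[moving ∧ ¬atFloor U moving]).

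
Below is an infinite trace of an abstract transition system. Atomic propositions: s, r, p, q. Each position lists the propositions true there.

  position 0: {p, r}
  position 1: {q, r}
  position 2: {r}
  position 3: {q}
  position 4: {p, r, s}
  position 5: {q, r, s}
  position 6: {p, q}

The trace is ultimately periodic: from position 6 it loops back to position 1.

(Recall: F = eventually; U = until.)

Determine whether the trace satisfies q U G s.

Walking from position 0: at position 0, G s has not yet held and q fails, so q U G s is false.

No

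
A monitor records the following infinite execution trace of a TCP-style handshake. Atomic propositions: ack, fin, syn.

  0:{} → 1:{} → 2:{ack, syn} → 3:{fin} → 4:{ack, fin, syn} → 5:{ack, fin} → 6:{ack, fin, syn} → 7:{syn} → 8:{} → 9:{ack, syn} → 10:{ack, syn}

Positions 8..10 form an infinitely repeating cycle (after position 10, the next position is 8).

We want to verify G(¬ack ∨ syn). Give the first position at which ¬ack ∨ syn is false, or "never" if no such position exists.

Check ¬ack ∨ syn at each position in order: 0 ✓, 1 ✓, 2 ✓, 3 ✓, 4 ✓.
At position 5 the labels are {ack, fin}, so ¬ack ∨ syn is false there. This is the first violation.

5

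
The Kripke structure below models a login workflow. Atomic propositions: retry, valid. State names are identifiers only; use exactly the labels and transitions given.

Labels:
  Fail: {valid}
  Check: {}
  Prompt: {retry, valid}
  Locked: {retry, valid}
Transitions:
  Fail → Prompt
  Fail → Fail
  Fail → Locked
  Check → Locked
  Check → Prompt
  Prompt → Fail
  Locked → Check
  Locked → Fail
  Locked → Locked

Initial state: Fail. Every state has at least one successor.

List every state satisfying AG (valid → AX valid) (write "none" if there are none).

States satisfying valid → AX valid: {Fail, Check, Prompt}.
States satisfying AG (valid → AX valid): ∅.

none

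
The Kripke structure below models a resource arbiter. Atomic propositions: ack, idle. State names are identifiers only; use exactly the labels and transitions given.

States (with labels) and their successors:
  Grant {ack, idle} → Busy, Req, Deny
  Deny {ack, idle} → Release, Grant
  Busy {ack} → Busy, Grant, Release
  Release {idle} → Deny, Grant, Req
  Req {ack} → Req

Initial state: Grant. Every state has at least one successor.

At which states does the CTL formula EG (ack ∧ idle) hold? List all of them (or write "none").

{Grant, Deny}

States satisfying ack ∧ idle: {Grant, Deny}.
States satisfying EG (ack ∧ idle): {Grant, Deny}.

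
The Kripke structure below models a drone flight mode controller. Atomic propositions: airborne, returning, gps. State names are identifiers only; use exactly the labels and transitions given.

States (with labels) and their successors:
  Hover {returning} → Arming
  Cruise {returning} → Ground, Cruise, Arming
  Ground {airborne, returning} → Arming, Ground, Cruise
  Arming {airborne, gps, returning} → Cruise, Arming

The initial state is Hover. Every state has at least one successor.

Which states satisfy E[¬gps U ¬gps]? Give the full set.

States satisfying ¬gps: {Hover, Cruise, Ground}.
States satisfying E[¬gps U ¬gps]: {Hover, Cruise, Ground}.

{Hover, Cruise, Ground}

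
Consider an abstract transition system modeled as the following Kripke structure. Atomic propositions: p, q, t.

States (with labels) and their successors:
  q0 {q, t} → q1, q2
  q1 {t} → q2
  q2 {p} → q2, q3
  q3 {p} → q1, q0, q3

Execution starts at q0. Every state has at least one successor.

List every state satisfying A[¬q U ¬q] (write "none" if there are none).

States satisfying ¬q: {q1, q2, q3}.
States satisfying A[¬q U ¬q]: {q1, q2, q3}.

{q1, q2, q3}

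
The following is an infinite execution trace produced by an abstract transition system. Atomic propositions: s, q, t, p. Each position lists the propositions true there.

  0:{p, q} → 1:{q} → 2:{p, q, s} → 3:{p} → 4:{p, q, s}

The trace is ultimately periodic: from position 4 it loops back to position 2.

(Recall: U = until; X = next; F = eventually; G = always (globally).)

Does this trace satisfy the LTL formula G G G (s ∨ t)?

G G (s ∨ t) must hold at every position from 0 onward. It fails at position 0, so G G G (s ∨ t) is false.

Does not hold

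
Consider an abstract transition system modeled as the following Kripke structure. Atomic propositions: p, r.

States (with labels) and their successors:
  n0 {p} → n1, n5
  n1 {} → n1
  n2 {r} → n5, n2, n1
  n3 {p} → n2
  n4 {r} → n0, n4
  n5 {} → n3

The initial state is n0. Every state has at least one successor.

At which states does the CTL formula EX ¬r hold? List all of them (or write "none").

{n0, n1, n2, n4, n5}

States satisfying ¬r: {n0, n1, n3, n5}.
States satisfying EX ¬r: {n0, n1, n2, n4, n5}.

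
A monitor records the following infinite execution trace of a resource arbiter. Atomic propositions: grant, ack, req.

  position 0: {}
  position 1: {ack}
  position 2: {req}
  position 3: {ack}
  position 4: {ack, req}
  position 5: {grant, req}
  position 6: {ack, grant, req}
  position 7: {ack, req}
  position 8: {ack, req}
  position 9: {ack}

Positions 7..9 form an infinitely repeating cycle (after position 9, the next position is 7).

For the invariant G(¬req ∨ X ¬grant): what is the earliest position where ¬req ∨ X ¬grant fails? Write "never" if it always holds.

Check ¬req ∨ X ¬grant at each position in order: 0 ✓, 1 ✓, 2 ✓, 3 ✓.
At position 4 the labels are {ack, req} and the next position 5 has {grant, req}, so ¬req ∨ X ¬grant is false there. This is the first violation.

4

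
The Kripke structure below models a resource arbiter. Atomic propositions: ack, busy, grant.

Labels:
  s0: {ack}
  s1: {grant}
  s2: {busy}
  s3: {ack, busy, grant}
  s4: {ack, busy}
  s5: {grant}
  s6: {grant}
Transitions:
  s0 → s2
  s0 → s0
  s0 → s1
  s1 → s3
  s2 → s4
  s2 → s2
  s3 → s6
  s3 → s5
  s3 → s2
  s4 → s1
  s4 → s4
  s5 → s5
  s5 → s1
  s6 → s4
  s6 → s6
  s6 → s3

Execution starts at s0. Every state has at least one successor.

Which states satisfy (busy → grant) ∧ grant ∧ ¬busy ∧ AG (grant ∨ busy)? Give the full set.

States satisfying busy → grant: {s0, s1, s3, s5, s6}.
States satisfying ¬busy: {s0, s1, s5, s6}.
States satisfying grant ∧ ¬busy: {s1, s5, s6}.
States satisfying (busy → grant) ∧ grant ∧ ¬busy: {s1, s5, s6}.
States satisfying grant ∨ busy: {s1, s2, s3, s4, s5, s6}.
States satisfying AG (grant ∨ busy): {s1, s2, s3, s4, s5, s6}.
States satisfying (busy → grant) ∧ grant ∧ ¬busy ∧ AG (grant ∨ busy): {s1, s5, s6}.

{s1, s5, s6}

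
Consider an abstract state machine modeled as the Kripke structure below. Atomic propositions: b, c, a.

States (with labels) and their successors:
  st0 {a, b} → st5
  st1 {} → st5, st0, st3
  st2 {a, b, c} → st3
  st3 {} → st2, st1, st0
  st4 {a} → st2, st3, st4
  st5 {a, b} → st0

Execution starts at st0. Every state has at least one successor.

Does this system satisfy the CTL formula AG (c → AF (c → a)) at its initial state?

States satisfying c → AF (c → a): {st0, st1, st2, st3, st4, st5}.
States satisfying AG (c → AF (c → a)): {st0, st1, st2, st3, st4, st5}.
Every state reachable from st0 satisfies c → AF (c → a).
st0 ∈ Sat(AG (c → AF (c → a))).

Holds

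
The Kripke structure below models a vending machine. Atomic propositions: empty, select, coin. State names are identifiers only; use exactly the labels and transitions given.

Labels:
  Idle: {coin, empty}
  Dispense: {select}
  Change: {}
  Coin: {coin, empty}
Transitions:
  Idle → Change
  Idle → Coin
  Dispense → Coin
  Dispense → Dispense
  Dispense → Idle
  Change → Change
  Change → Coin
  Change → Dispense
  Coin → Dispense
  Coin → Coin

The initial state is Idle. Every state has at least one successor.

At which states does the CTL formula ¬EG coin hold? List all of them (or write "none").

{Dispense, Change}

States satisfying coin: {Idle, Coin}.
States satisfying EG coin: {Idle, Coin}.
States satisfying ¬EG coin: {Dispense, Change}.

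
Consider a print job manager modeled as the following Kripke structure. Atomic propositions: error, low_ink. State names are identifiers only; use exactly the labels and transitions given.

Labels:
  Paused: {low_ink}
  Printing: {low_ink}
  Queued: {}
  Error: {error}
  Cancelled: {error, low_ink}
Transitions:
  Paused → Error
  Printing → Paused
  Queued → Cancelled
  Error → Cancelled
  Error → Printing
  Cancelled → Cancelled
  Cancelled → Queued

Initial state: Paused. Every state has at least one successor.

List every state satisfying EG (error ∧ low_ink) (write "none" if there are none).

States satisfying error ∧ low_ink: {Cancelled}.
States satisfying EG (error ∧ low_ink): {Cancelled}.

{Cancelled}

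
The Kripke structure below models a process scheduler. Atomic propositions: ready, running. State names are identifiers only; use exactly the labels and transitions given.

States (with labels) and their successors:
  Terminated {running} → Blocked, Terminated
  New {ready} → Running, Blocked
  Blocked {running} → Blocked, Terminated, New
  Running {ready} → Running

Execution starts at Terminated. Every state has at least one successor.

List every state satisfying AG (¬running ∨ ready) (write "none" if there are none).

States satisfying ¬running ∨ ready: {New, Running}.
States satisfying AG (¬running ∨ ready): {Running}.

{Running}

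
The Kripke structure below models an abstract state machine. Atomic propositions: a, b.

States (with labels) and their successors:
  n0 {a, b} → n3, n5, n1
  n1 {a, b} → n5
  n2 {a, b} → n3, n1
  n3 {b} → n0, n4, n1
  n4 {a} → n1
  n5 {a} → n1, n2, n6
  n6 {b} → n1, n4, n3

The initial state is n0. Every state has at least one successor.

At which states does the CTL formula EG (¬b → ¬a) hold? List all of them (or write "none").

States satisfying ¬b → ¬a: {n0, n1, n2, n3, n6}.
States satisfying EG (¬b → ¬a): {n0, n2, n3, n6}.

{n0, n2, n3, n6}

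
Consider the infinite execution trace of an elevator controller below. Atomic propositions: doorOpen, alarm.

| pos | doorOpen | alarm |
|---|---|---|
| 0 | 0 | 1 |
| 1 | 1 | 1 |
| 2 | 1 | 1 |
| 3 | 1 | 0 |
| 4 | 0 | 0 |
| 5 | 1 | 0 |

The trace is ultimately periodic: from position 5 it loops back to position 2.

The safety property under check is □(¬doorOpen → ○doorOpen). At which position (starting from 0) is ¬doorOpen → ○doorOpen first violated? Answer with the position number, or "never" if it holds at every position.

never

¬doorOpen → ○doorOpen holds at every position 0..5, and those are all the positions the trace ever visits, so the invariant □(¬doorOpen → ○doorOpen) is never violated.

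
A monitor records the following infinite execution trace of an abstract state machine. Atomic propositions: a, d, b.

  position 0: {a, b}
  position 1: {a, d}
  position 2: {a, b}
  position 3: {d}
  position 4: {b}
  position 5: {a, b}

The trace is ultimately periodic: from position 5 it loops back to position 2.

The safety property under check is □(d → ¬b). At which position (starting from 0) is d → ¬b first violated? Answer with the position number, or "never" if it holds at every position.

never

d → ¬b holds at every position 0..5, and those are all the positions the trace ever visits, so the invariant □(d → ¬b) is never violated.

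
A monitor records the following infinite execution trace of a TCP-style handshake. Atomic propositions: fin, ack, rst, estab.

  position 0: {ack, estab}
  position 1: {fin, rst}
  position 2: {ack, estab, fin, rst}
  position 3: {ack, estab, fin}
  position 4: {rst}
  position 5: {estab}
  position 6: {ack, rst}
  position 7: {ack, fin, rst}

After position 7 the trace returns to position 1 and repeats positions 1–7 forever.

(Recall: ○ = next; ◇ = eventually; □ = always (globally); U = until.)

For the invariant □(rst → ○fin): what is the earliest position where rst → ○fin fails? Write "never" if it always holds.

Check rst → ○fin at each position in order: 0 ✓, 1 ✓, 2 ✓, 3 ✓.
At position 4 the labels are {rst} and the next position 5 has {estab}, so rst → ○fin is false there. This is the first violation.

4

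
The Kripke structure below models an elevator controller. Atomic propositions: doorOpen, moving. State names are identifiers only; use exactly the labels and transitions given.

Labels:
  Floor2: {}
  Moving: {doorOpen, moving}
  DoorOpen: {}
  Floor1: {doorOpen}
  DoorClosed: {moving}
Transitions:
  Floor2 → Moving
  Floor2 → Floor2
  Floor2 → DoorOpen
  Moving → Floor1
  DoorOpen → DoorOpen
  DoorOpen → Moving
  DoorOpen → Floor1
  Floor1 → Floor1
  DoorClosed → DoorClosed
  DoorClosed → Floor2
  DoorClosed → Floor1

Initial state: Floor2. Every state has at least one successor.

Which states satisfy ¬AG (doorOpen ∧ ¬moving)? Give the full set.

{Floor2, Moving, DoorOpen, DoorClosed}

States satisfying doorOpen ∧ ¬moving: {Floor1}.
States satisfying AG (doorOpen ∧ ¬moving): {Floor1}.
States satisfying ¬AG (doorOpen ∧ ¬moving): {Floor2, Moving, DoorOpen, DoorClosed}.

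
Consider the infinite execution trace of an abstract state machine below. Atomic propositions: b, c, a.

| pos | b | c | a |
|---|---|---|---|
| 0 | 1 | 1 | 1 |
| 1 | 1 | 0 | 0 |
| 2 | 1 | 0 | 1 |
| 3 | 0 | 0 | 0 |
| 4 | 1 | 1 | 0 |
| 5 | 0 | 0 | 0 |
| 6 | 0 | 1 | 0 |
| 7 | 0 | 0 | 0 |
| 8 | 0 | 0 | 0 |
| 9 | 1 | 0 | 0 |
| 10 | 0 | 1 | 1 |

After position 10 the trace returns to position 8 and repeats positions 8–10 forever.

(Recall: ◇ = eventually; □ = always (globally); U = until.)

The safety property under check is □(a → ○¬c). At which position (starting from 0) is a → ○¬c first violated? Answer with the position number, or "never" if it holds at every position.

a → ○¬c holds at every position 0..10, and those are all the positions the trace ever visits, so the invariant □(a → ○¬c) is never violated.

never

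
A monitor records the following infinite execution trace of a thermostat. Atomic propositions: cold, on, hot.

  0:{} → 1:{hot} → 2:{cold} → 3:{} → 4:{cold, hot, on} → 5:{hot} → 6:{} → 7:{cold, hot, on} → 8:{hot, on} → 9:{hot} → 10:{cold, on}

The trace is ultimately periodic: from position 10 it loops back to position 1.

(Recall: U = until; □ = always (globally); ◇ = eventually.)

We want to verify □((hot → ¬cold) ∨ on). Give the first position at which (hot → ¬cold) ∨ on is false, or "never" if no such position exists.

never

(hot → ¬cold) ∨ on holds at every position 0..10, and those are all the positions the trace ever visits, so the invariant □((hot → ¬cold) ∨ on) is never violated.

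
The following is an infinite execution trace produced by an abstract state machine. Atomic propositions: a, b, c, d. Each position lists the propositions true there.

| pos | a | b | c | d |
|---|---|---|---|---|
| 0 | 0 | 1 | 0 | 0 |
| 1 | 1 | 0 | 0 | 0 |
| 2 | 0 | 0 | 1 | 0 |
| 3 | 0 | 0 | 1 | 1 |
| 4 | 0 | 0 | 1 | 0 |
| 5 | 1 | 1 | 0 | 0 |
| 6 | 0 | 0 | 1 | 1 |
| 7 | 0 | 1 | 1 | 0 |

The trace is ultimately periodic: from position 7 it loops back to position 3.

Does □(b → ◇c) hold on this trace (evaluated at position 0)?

b → ◇c holds at every position 0..7, and those are all positions ever visited, so □(b → ◇c) holds.
Positions where b holds: 0, 5, 7.
Check ◇c at each: 0→ok, 5→ok, 7→ok.

Holds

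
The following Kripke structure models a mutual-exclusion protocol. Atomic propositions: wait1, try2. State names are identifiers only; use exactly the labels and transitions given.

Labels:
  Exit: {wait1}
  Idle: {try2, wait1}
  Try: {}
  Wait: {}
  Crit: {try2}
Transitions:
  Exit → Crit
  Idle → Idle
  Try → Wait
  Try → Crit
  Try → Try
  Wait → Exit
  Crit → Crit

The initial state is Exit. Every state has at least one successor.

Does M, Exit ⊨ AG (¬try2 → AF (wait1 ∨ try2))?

Yes

States satisfying ¬try2 → AF (wait1 ∨ try2): {Exit, Idle, Wait, Crit}.
States satisfying AG (¬try2 → AF (wait1 ∨ try2)): {Exit, Idle, Wait, Crit}.
Every state reachable from Exit satisfies ¬try2 → AF (wait1 ∨ try2).
Exit ∈ Sat(AG (¬try2 → AF (wait1 ∨ try2))).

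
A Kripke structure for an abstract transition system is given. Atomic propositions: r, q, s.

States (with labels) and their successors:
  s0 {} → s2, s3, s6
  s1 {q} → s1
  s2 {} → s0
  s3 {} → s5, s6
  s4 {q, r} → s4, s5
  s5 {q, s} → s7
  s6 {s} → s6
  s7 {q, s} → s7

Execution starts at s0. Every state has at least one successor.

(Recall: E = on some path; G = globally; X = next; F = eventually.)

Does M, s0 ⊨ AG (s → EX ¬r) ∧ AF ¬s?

Satisfied

States satisfying s → EX ¬r: {s0, s1, s2, s3, s4, s5, s6, s7}.
States satisfying AG (s → EX ¬r): {s0, s1, s2, s3, s4, s5, s6, s7}.
States satisfying ¬s: {s0, s1, s2, s3, s4}.
States satisfying AF ¬s: {s0, s1, s2, s3, s4}.
States satisfying AG (s → EX ¬r) ∧ AF ¬s: {s0, s1, s2, s3, s4}.
s0 ∈ Sat(AG (s → EX ¬r) ∧ AF ¬s).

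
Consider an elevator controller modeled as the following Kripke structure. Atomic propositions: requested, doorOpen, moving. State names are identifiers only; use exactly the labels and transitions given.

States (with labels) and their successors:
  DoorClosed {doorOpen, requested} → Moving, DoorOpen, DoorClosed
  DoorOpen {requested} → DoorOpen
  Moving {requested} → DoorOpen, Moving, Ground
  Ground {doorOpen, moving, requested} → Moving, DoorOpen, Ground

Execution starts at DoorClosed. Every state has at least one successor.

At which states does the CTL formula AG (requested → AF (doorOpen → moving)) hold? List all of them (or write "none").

{DoorOpen, Moving, Ground}

States satisfying requested → AF (doorOpen → moving): {DoorOpen, Moving, Ground}.
States satisfying AG (requested → AF (doorOpen → moving)): {DoorOpen, Moving, Ground}.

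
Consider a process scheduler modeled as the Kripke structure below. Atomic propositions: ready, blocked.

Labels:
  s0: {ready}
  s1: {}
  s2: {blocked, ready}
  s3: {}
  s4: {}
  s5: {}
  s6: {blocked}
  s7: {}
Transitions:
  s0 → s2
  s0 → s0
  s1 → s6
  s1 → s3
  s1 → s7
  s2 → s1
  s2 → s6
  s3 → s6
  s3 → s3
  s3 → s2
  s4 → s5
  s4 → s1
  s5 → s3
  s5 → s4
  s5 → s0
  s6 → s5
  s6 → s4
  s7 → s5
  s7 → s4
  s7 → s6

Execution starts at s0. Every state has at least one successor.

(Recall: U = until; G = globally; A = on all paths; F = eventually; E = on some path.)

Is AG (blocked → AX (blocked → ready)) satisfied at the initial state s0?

Does not hold

States satisfying blocked → AX (blocked → ready): {s0, s1, s3, s4, s5, s6, s7}.
States satisfying AG (blocked → AX (blocked → ready)): ∅.
s2 is reachable from s0 and violates blocked → AX (blocked → ready), so AG fails at s0.
s0 ∉ Sat(AG (blocked → AX (blocked → ready))).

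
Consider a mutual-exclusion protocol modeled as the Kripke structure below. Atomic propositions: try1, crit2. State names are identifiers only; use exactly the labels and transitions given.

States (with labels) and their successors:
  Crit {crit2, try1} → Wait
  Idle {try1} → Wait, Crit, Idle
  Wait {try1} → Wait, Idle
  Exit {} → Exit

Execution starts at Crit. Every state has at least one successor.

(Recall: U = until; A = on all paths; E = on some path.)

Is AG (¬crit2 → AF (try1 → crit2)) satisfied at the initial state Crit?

Violated

States satisfying ¬crit2 → AF (try1 → crit2): {Crit, Exit}.
States satisfying AG (¬crit2 → AF (try1 → crit2)): {Exit}.
Idle is reachable from Crit and violates ¬crit2 → AF (try1 → crit2), so AG fails at Crit.
Crit ∉ Sat(AG (¬crit2 → AF (try1 → crit2))).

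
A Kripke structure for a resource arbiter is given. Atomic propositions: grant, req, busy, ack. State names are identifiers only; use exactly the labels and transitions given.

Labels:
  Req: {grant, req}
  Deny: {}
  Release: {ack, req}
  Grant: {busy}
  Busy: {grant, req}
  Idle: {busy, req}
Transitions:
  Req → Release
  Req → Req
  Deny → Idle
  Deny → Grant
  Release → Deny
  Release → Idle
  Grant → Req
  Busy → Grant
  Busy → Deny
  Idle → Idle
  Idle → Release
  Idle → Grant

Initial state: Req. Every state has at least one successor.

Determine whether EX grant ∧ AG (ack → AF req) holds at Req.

Yes

States satisfying grant: {Req, Busy}.
States satisfying EX grant: {Req, Grant}.
States satisfying ack → AF req: {Req, Deny, Release, Grant, Busy, Idle}.
States satisfying AG (ack → AF req): {Req, Deny, Release, Grant, Busy, Idle}.
States satisfying EX grant ∧ AG (ack → AF req): {Req, Grant}.
Req ∈ Sat(EX grant ∧ AG (ack → AF req)).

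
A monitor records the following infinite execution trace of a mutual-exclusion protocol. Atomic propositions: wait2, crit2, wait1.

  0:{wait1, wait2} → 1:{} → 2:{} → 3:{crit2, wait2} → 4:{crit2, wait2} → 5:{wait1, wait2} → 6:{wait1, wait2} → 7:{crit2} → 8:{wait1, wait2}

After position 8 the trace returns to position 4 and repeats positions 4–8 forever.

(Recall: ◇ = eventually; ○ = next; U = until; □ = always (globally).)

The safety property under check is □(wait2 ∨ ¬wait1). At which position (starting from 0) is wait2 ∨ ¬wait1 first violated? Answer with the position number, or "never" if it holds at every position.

wait2 ∨ ¬wait1 holds at every position 0..8, and those are all the positions the trace ever visits, so the invariant □(wait2 ∨ ¬wait1) is never violated.

never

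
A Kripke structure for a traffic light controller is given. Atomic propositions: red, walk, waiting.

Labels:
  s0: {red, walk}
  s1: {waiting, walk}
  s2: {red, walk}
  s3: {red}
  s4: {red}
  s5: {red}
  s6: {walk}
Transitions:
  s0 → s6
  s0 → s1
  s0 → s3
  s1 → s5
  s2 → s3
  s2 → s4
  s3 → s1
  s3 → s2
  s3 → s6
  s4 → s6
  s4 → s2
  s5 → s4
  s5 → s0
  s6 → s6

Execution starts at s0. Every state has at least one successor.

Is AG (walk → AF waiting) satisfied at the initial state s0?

States satisfying walk → AF waiting: {s1, s3, s4, s5}.
States satisfying AG (walk → AF waiting): ∅.
s0 is reachable from s0 and violates walk → AF waiting, so AG fails at s0.
s0 ∉ Sat(AG (walk → AF waiting)).

Does not hold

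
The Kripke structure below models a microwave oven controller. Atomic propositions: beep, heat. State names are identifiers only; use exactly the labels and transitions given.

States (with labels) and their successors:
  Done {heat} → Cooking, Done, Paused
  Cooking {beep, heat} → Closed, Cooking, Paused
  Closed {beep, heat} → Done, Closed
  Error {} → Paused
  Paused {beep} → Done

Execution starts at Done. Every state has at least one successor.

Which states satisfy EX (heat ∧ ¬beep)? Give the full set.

{Done, Closed, Paused}

States satisfying heat ∧ ¬beep: {Done}.
States satisfying EX (heat ∧ ¬beep): {Done, Closed, Paused}.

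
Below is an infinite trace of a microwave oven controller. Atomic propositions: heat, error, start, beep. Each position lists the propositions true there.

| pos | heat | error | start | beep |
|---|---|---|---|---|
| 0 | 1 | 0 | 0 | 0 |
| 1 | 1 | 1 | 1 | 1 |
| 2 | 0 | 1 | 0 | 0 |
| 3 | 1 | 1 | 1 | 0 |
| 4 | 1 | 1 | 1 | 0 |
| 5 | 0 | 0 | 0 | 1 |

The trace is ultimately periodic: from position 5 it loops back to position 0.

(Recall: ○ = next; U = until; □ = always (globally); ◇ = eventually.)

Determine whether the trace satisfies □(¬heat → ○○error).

¬heat → ○○error holds at every position 0..5, and those are all positions ever visited, so □(¬heat → ○○error) holds.
Positions where ¬heat holds: 2, 5.
Check ○○error at each: 2→ok, 5→ok.

Holds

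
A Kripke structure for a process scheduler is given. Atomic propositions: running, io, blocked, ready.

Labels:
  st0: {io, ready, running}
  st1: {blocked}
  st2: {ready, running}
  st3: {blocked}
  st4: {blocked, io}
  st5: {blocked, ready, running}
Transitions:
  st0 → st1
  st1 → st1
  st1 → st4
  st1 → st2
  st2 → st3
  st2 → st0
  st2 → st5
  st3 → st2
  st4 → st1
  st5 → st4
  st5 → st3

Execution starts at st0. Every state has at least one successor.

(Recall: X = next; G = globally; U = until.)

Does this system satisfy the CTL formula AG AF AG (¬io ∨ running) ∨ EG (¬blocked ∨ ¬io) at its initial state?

States satisfying AF AG (¬io ∨ running): ∅.
States satisfying AG AF AG (¬io ∨ running): ∅.
States satisfying ¬blocked ∨ ¬io: {st0, st1, st2, st3, st5}.
States satisfying EG (¬blocked ∨ ¬io): {st0, st1, st2, st3, st5}.
States satisfying AG AF AG (¬io ∨ running) ∨ EG (¬blocked ∨ ¬io): {st0, st1, st2, st3, st5}.
st0 ∈ Sat(AG AF AG (¬io ∨ running) ∨ EG (¬blocked ∨ ¬io)).

Yes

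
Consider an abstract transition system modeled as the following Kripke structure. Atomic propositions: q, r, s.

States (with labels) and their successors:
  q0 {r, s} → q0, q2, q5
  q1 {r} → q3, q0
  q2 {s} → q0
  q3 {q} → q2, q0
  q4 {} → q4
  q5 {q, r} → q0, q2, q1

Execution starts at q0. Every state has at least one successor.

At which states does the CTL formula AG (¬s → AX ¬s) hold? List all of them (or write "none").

States satisfying ¬s → AX ¬s: {q0, q2, q4}.
States satisfying AG (¬s → AX ¬s): {q4}.

{q4}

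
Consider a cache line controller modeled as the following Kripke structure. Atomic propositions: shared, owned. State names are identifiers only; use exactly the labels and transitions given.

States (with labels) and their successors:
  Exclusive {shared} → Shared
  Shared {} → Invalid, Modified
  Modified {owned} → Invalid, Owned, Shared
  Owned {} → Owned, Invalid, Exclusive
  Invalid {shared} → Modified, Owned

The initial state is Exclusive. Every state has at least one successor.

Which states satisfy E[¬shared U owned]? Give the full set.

States satisfying ¬shared: {Shared, Modified, Owned}.
States satisfying owned: {Modified}.
States satisfying E[¬shared U owned]: {Shared, Modified}.

{Shared, Modified}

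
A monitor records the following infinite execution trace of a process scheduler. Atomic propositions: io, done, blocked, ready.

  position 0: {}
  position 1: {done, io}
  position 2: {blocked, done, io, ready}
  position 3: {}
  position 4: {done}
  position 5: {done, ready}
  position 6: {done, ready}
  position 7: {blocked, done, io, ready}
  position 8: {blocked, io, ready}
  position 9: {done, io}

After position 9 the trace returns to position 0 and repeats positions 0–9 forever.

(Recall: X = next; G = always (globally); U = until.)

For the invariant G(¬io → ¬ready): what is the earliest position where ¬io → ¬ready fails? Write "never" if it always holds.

5

Check ¬io → ¬ready at each position in order: 0 ✓, 1 ✓, 2 ✓, 3 ✓, 4 ✓.
At position 5 the labels are {done, ready}, so ¬io → ¬ready is false there. This is the first violation.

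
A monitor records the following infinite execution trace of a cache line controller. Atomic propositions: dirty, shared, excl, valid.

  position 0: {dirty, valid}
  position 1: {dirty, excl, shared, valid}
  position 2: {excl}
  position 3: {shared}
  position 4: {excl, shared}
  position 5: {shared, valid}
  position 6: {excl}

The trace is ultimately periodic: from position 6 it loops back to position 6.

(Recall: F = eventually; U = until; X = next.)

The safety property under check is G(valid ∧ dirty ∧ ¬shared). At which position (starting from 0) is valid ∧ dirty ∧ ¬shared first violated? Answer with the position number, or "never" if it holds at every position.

Check valid ∧ dirty ∧ ¬shared at each position in order: 0 ✓.
At position 1 the labels are {dirty, excl, shared, valid}, so valid ∧ dirty ∧ ¬shared is false there. This is the first violation.

1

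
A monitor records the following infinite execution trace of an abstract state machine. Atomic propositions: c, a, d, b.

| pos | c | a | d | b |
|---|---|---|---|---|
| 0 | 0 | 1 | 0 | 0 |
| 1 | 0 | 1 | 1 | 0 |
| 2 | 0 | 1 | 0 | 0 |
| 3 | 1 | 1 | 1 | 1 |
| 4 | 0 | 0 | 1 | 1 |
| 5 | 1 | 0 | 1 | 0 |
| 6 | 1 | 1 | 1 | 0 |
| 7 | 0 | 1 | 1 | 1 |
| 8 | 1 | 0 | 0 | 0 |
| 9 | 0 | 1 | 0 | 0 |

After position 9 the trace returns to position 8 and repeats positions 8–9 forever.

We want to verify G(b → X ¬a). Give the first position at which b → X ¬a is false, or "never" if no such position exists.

never

b → X ¬a holds at every position 0..9, and those are all the positions the trace ever visits, so the invariant G(b → X ¬a) is never violated.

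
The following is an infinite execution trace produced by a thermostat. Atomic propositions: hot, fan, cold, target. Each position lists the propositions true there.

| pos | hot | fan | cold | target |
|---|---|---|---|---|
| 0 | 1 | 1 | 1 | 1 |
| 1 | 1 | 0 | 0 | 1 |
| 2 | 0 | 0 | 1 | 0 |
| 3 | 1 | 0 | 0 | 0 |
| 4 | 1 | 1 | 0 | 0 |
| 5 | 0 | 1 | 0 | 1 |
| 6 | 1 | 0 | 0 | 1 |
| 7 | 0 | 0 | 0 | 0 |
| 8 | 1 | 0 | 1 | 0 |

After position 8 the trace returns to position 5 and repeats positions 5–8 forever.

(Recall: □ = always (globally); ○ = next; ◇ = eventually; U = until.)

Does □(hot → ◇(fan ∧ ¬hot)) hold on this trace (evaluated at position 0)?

Satisfied

hot → ◇(fan ∧ ¬hot) holds at every position 0..8, and those are all positions ever visited, so □(hot → ◇(fan ∧ ¬hot)) holds.
Positions where hot holds: 0, 1, 3, 4, 6, 8.
Check ◇(fan ∧ ¬hot) at each: 0→ok, 1→ok, 3→ok, 4→ok, 6→ok, 8→ok.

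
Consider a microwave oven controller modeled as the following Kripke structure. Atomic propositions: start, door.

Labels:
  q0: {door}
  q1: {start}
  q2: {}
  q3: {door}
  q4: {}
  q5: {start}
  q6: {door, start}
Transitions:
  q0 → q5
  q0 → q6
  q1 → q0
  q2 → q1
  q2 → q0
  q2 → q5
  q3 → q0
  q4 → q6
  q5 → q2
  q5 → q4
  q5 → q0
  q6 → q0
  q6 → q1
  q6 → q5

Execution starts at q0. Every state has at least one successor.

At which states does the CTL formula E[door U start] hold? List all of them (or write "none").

States satisfying door: {q0, q3, q6}.
States satisfying start: {q1, q5, q6}.
States satisfying E[door U start]: {q0, q1, q3, q5, q6}.

{q0, q1, q3, q5, q6}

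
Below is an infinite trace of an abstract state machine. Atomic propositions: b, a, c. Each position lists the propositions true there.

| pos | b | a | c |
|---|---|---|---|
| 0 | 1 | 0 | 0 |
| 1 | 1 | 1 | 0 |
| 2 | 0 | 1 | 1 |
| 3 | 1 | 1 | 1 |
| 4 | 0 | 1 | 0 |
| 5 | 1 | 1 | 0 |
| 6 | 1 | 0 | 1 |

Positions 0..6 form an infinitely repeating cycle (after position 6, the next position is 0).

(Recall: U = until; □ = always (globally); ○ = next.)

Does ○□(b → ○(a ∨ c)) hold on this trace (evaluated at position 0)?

The position after 0 is 1; □(b → ○(a ∨ c)) is false there.

No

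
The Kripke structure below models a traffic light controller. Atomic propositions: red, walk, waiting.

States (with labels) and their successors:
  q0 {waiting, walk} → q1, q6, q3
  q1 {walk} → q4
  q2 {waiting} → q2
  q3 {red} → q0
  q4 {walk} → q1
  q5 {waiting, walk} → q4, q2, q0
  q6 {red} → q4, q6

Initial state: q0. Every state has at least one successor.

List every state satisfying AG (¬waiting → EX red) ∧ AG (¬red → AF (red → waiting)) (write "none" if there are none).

States satisfying ¬waiting → EX red: {q0, q2, q5, q6}.
States satisfying AG (¬waiting → EX red): {q2}.
States satisfying ¬red → AF (red → waiting): {q0, q1, q2, q3, q4, q5, q6}.
States satisfying AG (¬red → AF (red → waiting)): {q0, q1, q2, q3, q4, q5, q6}.
States satisfying AG (¬waiting → EX red) ∧ AG (¬red → AF (red → waiting)): {q2}.

{q2}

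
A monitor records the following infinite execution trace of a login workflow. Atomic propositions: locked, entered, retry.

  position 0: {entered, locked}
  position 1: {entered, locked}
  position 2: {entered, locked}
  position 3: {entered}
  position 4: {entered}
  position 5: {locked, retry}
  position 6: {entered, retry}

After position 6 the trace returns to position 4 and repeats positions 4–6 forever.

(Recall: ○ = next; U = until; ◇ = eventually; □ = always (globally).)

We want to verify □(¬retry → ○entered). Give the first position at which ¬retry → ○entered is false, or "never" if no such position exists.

Check ¬retry → ○entered at each position in order: 0 ✓, 1 ✓, 2 ✓, 3 ✓.
At position 4 the labels are {entered} and the next position 5 has {locked, retry}, so ¬retry → ○entered is false there. This is the first violation.

4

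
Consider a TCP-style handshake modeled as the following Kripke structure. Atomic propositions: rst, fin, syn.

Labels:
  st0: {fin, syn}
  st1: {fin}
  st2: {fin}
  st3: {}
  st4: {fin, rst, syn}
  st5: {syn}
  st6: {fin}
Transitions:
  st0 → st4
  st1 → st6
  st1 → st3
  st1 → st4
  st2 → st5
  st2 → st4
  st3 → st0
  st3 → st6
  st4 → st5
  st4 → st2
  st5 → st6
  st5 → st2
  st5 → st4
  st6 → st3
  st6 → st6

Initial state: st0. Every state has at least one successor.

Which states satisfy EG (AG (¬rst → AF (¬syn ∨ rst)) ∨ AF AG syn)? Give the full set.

States satisfying AG (¬rst → AF (¬syn ∨ rst)) ∨ AF AG syn: {st0, st1, st2, st3, st4, st5, st6}.
States satisfying EG (AG (¬rst → AF (¬syn ∨ rst)) ∨ AF AG syn): {st0, st1, st2, st3, st4, st5, st6}.

{st0, st1, st2, st3, st4, st5, st6}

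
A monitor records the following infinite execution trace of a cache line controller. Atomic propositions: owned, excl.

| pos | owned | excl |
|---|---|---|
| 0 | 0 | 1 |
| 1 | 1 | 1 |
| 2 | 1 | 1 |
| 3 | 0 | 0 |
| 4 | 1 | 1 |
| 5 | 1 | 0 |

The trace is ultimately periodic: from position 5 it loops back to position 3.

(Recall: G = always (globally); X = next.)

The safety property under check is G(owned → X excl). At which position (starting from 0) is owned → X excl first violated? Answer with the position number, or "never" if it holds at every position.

2

Check owned → X excl at each position in order: 0 ✓, 1 ✓.
At position 2 the labels are {excl, owned} and the next position 3 has {}, so owned → X excl is false there. This is the first violation.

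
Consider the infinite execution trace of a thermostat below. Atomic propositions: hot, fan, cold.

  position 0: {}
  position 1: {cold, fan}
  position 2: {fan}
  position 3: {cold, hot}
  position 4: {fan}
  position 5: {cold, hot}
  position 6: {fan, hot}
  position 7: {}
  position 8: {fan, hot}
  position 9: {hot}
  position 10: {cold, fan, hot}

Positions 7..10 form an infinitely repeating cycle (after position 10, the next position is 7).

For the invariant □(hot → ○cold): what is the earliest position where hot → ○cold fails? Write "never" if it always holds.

Check hot → ○cold at each position in order: 0 ✓, 1 ✓, 2 ✓.
At position 3 the labels are {cold, hot} and the next position 4 has {fan}, so hot → ○cold is false there. This is the first violation.

3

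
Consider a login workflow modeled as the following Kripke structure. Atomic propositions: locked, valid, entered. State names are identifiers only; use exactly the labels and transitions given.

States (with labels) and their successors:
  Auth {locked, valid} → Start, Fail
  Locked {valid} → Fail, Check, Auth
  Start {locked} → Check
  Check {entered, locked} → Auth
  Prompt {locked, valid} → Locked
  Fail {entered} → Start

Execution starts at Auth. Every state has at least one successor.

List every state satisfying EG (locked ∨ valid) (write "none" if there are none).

States satisfying locked ∨ valid: {Auth, Locked, Start, Check, Prompt}.
States satisfying EG (locked ∨ valid): {Auth, Locked, Start, Check, Prompt}.

{Auth, Locked, Start, Check, Prompt}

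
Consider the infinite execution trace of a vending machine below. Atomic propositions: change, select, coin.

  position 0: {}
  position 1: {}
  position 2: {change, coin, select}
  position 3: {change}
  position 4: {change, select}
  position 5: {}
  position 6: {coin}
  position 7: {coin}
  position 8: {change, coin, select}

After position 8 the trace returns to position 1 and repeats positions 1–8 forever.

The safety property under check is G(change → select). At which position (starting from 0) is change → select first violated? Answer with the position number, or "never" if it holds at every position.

3

Check change → select at each position in order: 0 ✓, 1 ✓, 2 ✓.
At position 3 the labels are {change}, so change → select is false there. This is the first violation.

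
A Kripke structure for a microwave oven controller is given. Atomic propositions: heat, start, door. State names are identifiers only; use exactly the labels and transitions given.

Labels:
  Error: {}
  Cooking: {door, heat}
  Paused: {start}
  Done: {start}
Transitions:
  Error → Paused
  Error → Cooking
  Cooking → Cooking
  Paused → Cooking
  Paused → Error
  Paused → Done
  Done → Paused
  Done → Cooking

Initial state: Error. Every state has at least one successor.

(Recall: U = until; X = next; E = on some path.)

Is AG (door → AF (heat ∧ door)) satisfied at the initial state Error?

States satisfying door → AF (heat ∧ door): {Error, Cooking, Paused, Done}.
States satisfying AG (door → AF (heat ∧ door)): {Error, Cooking, Paused, Done}.
Every state reachable from Error satisfies door → AF (heat ∧ door).
Error ∈ Sat(AG (door → AF (heat ∧ door))).

Satisfied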